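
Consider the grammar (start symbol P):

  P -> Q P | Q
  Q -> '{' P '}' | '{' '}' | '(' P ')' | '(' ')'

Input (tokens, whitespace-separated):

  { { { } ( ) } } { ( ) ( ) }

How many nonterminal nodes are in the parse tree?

[P [Q { [P [Q { [P [Q { }] [P [Q ( )]]] }]] }] [P [Q { [P [Q ( )] [P [Q ( )]]] }]]]

14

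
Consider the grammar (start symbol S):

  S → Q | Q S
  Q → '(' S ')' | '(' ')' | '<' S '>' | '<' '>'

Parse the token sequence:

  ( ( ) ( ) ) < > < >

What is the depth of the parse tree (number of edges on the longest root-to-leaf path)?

5

[S [Q ( [S [Q ( )] [S [Q ( )]]] )] [S [Q < >] [S [Q < >]]]]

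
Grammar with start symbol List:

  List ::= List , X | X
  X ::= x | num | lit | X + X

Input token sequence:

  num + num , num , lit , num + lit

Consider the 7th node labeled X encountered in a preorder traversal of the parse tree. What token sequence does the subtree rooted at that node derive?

num

[List [List [List [List [X [X num] + [X num]]] , [X num]] , [X lit]] , [X [X num] + [X lit]]]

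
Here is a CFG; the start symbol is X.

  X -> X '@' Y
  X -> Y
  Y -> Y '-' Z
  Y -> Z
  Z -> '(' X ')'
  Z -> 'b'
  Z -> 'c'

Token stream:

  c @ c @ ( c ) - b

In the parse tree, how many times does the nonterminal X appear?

[X [X [X [Y [Z c]]] @ [Y [Z c]]] @ [Y [Y [Z ( [X [Y [Z c]]] )]] - [Z b]]]

4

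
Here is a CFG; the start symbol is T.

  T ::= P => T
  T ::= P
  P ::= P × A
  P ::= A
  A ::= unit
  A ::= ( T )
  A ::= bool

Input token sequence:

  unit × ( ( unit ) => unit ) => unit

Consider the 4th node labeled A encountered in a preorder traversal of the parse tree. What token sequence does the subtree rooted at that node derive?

unit

[T [P [P [A unit]] × [A ( [T [P [A ( [T [P [A unit]]] )]] => [T [P [A unit]]]] )]] => [T [P [A unit]]]]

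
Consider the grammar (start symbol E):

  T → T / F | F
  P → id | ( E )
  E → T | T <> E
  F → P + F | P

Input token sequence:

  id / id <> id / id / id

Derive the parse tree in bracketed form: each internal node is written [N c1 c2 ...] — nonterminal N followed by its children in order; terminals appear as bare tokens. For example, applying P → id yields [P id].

[E [T [T [F [P id]]] / [F [P id]]] <> [E [T [T [T [F [P id]]] / [F [P id]]] / [F [P id]]]]]

E
T <> E
T / F <> E
F / F <> E
P / F <> E
id / F <> E
id / P <> E
id / id <> E
id / id <> T
id / id <> T / F
id / id <> T / F / F
id / id <> F / F / F
id / id <> P / F / F
id / id <> id / F / F
id / id <> id / P / F
id / id <> id / id / F
id / id <> id / id / P
id / id <> id / id / id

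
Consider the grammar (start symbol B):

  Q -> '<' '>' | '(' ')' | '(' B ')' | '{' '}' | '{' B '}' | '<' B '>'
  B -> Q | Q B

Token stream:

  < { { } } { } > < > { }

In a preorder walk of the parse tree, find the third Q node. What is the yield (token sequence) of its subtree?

[B [Q < [B [Q { [B [Q { }]] }] [B [Q { }]]] >] [B [Q < >] [B [Q { }]]]]

{ }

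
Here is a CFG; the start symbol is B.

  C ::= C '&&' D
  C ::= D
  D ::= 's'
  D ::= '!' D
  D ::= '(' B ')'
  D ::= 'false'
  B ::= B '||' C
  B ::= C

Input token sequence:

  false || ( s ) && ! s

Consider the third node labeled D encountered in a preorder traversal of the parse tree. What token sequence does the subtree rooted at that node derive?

s

[B [B [C [D false]]] || [C [C [D ( [B [C [D s]]] )]] && [D ! [D s]]]]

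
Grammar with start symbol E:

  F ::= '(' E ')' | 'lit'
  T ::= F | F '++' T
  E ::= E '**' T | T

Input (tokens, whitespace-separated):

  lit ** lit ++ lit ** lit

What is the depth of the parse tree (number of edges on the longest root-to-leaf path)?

5

[E [E [E [T [F lit]]] ** [T [F lit] ++ [T [F lit]]]] ** [T [F lit]]]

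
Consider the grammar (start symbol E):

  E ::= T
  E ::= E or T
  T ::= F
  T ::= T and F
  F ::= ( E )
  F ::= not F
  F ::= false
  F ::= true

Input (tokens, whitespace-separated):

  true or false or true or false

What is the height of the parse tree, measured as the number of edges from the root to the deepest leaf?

6

[E [E [E [E [T [F true]]] or [T [F false]]] or [T [F true]]] or [T [F false]]]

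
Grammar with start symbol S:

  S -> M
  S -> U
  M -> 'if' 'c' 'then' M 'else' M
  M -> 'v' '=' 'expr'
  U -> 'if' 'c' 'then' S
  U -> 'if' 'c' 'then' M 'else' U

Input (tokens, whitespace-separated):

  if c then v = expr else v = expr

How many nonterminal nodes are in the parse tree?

[S [M if c then [M v = expr] else [M v = expr]]]

4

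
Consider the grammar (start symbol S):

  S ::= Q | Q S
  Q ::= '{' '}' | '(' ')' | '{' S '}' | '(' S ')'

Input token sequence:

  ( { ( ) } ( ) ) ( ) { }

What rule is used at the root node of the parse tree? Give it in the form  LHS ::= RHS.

[S [Q ( [S [Q { [S [Q ( )]] }] [S [Q ( )]]] )] [S [Q ( )] [S [Q { }]]]]

S ::= Q S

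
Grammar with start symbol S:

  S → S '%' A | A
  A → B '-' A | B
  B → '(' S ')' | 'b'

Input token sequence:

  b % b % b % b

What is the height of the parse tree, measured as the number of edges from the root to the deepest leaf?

[S [S [S [S [A [B b]]] % [A [B b]]] % [A [B b]]] % [A [B b]]]

6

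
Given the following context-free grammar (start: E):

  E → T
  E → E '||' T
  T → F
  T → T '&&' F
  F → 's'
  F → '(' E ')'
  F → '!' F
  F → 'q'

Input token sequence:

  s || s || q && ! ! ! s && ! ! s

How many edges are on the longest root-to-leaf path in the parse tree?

[E [E [E [T [F s]]] || [T [F s]]] || [T [T [T [F q]] && [F ! [F ! [F ! [F s]]]]] && [F ! [F ! [F s]]]]]

7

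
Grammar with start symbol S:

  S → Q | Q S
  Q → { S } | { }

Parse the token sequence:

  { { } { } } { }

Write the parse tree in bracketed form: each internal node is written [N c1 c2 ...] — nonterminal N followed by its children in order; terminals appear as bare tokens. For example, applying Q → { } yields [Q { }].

[S [Q { [S [Q { }] [S [Q { }]]] }] [S [Q { }]]]

S
Q S
{ S } S
{ Q S } S
{ { } S } S
{ { } Q } S
{ { } { } } S
{ { } { } } Q
{ { } { } } { }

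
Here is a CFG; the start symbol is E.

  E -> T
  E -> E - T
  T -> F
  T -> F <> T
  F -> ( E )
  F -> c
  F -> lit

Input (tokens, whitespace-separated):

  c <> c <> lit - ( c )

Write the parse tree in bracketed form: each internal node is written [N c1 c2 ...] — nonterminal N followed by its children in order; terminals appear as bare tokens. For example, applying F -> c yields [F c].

[E [E [T [F c] <> [T [F c] <> [T [F lit]]]]] - [T [F ( [E [T [F c]]] )]]]

E
E - T
T - T
F <> T - T
c <> T - T
c <> F <> T - T
c <> c <> T - T
c <> c <> F - T
c <> c <> lit - T
c <> c <> lit - F
c <> c <> lit - ( E )
c <> c <> lit - ( T )
c <> c <> lit - ( F )
c <> c <> lit - ( c )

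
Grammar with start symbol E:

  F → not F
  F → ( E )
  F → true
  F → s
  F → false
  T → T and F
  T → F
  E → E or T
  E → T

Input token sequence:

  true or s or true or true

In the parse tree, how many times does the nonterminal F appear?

4

[E [E [E [E [T [F true]]] or [T [F s]]] or [T [F true]]] or [T [F true]]]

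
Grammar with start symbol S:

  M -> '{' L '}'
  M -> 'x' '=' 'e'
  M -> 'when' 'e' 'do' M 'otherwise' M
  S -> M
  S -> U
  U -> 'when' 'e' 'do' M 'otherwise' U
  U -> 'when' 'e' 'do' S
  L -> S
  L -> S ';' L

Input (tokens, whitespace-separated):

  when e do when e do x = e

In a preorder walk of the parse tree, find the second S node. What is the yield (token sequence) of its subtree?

[S [U when e do [S [U when e do [S [M x = e]]]]]]

when e do x = e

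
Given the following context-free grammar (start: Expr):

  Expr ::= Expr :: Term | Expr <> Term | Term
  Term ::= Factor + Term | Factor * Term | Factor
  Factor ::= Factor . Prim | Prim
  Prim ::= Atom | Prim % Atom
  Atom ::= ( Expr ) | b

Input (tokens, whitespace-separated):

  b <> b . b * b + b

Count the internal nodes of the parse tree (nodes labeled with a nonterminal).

[Expr [Expr [Term [Factor [Prim [Atom b]]]]] <> [Term [Factor [Factor [Prim [Atom b]]] . [Prim [Atom b]]] * [Term [Factor [Prim [Atom b]]] + [Term [Factor [Prim [Atom b]]]]]]]

21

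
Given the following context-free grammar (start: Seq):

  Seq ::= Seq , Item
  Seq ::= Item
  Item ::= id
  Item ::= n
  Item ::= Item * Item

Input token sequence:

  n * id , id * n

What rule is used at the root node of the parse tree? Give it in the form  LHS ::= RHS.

[Seq [Seq [Item [Item n] * [Item id]]] , [Item [Item id] * [Item n]]]

Seq ::= Seq , Item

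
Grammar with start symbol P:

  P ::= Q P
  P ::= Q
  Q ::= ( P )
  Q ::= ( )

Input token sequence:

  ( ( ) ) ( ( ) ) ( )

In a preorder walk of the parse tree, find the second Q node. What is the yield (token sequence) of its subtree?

( )

[P [Q ( [P [Q ( )]] )] [P [Q ( [P [Q ( )]] )] [P [Q ( )]]]]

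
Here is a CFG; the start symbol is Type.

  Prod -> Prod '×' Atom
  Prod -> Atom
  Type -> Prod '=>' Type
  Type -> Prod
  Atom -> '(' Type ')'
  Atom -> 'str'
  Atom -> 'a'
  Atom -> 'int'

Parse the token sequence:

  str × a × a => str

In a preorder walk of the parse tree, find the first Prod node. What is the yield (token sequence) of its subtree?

[Type [Prod [Prod [Prod [Atom str]] × [Atom a]] × [Atom a]] => [Type [Prod [Atom str]]]]

str × a × a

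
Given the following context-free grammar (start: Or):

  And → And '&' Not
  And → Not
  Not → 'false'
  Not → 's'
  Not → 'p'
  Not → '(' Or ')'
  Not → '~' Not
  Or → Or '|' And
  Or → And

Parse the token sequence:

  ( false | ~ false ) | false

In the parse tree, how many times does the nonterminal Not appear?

5

[Or [Or [And [Not ( [Or [Or [And [Not false]]] | [And [Not ~ [Not false]]]] )]]] | [And [Not false]]]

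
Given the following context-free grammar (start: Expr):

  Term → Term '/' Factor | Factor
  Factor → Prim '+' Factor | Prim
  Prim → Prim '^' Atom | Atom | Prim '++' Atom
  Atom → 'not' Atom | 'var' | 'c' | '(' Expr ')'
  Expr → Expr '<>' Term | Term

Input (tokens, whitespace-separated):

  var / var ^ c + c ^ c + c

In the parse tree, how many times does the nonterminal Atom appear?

6

[Expr [Term [Term [Factor [Prim [Atom var]]]] / [Factor [Prim [Prim [Atom var]] ^ [Atom c]] + [Factor [Prim [Prim [Atom c]] ^ [Atom c]] + [Factor [Prim [Atom c]]]]]]]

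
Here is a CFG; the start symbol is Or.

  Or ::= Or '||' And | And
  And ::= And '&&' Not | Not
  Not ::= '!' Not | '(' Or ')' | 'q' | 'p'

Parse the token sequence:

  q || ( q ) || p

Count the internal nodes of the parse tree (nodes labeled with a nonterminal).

[Or [Or [Or [And [Not q]]] || [And [Not ( [Or [And [Not q]]] )]]] || [And [Not p]]]

12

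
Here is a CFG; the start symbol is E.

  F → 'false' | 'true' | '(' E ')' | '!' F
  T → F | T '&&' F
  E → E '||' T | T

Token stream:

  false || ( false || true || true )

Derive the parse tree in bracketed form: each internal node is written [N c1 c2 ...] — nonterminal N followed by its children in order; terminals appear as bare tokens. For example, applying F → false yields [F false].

E
E || T
T || T
F || T
false || T
false || F
false || ( E )
false || ( E || T )
false || ( E || T || T )
false || ( T || T || T )
false || ( F || T || T )
false || ( false || T || T )
false || ( false || F || T )
false || ( false || true || T )
false || ( false || true || F )
false || ( false || true || true )

[E [E [T [F false]]] || [T [F ( [E [E [E [T [F false]]] || [T [F true]]] || [T [F true]]] )]]]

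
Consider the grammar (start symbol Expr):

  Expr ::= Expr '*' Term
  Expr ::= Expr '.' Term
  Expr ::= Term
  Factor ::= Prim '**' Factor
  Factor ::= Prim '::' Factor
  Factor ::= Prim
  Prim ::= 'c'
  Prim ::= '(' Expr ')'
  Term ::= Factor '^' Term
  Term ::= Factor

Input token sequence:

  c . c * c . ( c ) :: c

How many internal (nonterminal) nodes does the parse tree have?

[Expr [Expr [Expr [Expr [Term [Factor [Prim c]]]] . [Term [Factor [Prim c]]]] * [Term [Factor [Prim c]]]] . [Term [Factor [Prim ( [Expr [Term [Factor [Prim c]]]] )] :: [Factor [Prim c]]]]]

22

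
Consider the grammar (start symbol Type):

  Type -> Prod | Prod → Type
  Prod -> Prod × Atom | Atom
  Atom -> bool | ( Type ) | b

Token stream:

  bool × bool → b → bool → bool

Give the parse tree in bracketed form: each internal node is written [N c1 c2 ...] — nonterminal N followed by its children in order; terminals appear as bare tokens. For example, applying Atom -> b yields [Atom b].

[Type [Prod [Prod [Atom bool]] × [Atom bool]] → [Type [Prod [Atom b]] → [Type [Prod [Atom bool]] → [Type [Prod [Atom bool]]]]]]

Type
Prod → Type
Prod × Atom → Type
Atom × Atom → Type
bool × Atom → Type
bool × bool → Type
bool × bool → Prod → Type
bool × bool → Atom → Type
bool × bool → b → Type
bool × bool → b → Prod → Type
bool × bool → b → Atom → Type
bool × bool → b → bool → Type
bool × bool → b → bool → Prod
bool × bool → b → bool → Atom
bool × bool → b → bool → bool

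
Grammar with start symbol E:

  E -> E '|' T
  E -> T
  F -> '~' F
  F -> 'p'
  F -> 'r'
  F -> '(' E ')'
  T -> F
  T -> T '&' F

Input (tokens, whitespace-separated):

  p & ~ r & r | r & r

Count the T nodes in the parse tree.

5

[E [E [T [T [T [F p]] & [F ~ [F r]]] & [F r]]] | [T [T [F r]] & [F r]]]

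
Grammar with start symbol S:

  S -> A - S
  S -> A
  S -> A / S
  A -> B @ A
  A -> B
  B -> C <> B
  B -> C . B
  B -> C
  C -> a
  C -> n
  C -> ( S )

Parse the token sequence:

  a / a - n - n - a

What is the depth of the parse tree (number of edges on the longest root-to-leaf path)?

8

[S [A [B [C a]]] / [S [A [B [C a]]] - [S [A [B [C n]]] - [S [A [B [C n]]] - [S [A [B [C a]]]]]]]]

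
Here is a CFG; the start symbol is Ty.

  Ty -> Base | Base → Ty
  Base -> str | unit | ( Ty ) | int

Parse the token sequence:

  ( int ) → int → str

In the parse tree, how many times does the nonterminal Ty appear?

4

[Ty [Base ( [Ty [Base int]] )] → [Ty [Base int] → [Ty [Base str]]]]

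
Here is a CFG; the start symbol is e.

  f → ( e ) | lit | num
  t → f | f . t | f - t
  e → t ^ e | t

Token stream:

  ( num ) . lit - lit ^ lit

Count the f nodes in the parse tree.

[e [t [f ( [e [t [f num]]] )] . [t [f lit] - [t [f lit]]]] ^ [e [t [f lit]]]]

5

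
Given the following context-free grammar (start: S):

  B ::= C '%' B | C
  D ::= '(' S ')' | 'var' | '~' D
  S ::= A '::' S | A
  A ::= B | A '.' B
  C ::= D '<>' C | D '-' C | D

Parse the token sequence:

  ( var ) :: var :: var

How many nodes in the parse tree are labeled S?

[S [A [B [C [D ( [S [A [B [C [D var]]]]] )]]]] :: [S [A [B [C [D var]]]] :: [S [A [B [C [D var]]]]]]]

4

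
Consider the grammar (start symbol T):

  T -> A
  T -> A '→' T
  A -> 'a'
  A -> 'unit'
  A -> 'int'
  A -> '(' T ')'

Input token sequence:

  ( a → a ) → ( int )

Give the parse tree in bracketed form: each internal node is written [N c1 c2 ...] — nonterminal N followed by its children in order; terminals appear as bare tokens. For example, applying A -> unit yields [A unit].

T
A → T
( T ) → T
( A → T ) → T
( a → T ) → T
( a → A ) → T
( a → a ) → T
( a → a ) → A
( a → a ) → ( T )
( a → a ) → ( A )
( a → a ) → ( int )

[T [A ( [T [A a] → [T [A a]]] )] → [T [A ( [T [A int]] )]]]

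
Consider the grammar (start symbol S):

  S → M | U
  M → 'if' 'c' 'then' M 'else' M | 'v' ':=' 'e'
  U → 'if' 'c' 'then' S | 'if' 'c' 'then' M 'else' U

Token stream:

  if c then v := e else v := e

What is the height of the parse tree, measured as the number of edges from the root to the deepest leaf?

3

[S [M if c then [M v := e] else [M v := e]]]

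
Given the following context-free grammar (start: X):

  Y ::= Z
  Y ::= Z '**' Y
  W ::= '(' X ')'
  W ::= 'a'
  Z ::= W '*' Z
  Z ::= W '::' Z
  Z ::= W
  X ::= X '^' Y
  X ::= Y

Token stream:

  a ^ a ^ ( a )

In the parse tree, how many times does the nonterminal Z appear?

[X [X [X [Y [Z [W a]]]] ^ [Y [Z [W a]]]] ^ [Y [Z [W ( [X [Y [Z [W a]]]] )]]]]

4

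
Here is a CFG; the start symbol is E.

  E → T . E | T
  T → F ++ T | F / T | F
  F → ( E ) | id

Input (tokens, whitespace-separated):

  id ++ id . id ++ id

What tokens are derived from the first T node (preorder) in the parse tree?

[E [T [F id] ++ [T [F id]]] . [E [T [F id] ++ [T [F id]]]]]

id ++ id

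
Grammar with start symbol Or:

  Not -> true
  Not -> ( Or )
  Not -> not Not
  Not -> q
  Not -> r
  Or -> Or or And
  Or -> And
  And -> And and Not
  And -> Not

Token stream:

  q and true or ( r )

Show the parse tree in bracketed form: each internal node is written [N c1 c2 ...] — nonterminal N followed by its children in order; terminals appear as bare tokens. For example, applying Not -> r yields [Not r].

Or
Or or And
And or And
And and Not or And
Not and Not or And
q and Not or And
q and true or And
q and true or Not
q and true or ( Or )
q and true or ( And )
q and true or ( Not )
q and true or ( r )

[Or [Or [And [And [Not q]] and [Not true]]] or [And [Not ( [Or [And [Not r]]] )]]]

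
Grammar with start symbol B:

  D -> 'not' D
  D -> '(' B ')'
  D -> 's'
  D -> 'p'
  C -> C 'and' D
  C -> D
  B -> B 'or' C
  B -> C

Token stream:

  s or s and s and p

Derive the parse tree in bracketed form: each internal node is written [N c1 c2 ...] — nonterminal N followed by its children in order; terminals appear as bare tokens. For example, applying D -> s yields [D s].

B
B or C
C or C
D or C
s or C
s or C and D
s or C and D and D
s or D and D and D
s or s and D and D
s or s and s and D
s or s and s and p

[B [B [C [D s]]] or [C [C [C [D s]] and [D s]] and [D p]]]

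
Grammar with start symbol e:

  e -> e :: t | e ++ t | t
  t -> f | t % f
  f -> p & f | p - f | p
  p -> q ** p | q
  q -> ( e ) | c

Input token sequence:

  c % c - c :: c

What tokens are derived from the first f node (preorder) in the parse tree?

[e [e [t [t [f [p [q c]]]] % [f [p [q c]] - [f [p [q c]]]]]] :: [t [f [p [q c]]]]]

c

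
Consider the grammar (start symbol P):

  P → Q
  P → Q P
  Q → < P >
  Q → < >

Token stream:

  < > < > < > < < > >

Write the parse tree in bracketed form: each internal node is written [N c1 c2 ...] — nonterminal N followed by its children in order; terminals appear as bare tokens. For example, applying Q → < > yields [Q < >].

P
Q P
< > P
< > Q P
< > < > P
< > < > Q P
< > < > < > P
< > < > < > Q
< > < > < > < P >
< > < > < > < Q >
< > < > < > < < > >

[P [Q < >] [P [Q < >] [P [Q < >] [P [Q < [P [Q < >]] >]]]]]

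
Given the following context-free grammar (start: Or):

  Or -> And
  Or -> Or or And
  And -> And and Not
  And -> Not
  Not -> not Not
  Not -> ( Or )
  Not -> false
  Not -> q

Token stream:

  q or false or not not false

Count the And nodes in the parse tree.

3

[Or [Or [Or [And [Not q]]] or [And [Not false]]] or [And [Not not [Not not [Not false]]]]]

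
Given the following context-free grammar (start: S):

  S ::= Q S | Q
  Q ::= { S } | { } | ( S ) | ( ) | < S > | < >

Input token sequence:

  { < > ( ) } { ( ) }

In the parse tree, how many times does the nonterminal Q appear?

5

[S [Q { [S [Q < >] [S [Q ( )]]] }] [S [Q { [S [Q ( )]] }]]]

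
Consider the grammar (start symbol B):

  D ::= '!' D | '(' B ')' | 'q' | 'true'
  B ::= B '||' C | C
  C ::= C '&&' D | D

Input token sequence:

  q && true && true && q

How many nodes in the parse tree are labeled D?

4

[B [C [C [C [C [D q]] && [D true]] && [D true]] && [D q]]]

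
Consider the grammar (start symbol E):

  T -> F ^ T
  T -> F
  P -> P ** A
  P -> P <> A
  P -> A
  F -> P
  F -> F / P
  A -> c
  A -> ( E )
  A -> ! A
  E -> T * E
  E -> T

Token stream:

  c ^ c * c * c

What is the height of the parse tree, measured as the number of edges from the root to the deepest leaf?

7

[E [T [F [P [A c]]] ^ [T [F [P [A c]]]]] * [E [T [F [P [A c]]]] * [E [T [F [P [A c]]]]]]]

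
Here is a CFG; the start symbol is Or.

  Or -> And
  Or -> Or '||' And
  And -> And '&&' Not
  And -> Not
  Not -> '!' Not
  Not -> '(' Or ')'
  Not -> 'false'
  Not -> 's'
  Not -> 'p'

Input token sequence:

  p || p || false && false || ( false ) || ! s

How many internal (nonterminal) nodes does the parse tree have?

21

[Or [Or [Or [Or [Or [And [Not p]]] || [And [Not p]]] || [And [And [Not false]] && [Not false]]] || [And [Not ( [Or [And [Not false]]] )]]] || [And [Not ! [Not s]]]]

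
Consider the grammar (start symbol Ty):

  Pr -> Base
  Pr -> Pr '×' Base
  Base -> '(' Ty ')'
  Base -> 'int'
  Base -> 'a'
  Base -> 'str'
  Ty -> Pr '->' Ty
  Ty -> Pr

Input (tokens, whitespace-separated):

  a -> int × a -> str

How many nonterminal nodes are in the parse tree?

11

[Ty [Pr [Base a]] -> [Ty [Pr [Pr [Base int]] × [Base a]] -> [Ty [Pr [Base str]]]]]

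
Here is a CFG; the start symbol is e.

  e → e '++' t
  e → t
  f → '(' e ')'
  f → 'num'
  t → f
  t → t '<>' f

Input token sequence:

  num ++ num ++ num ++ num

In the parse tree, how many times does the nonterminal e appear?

4

[e [e [e [e [t [f num]]] ++ [t [f num]]] ++ [t [f num]]] ++ [t [f num]]]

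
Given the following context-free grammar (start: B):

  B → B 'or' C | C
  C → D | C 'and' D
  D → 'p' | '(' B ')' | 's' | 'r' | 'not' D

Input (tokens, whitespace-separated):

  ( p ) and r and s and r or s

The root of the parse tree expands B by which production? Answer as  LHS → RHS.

B → B 'or' C

[B [B [C [C [C [C [D ( [B [C [D p]]] )]] and [D r]] and [D s]] and [D r]]] or [C [D s]]]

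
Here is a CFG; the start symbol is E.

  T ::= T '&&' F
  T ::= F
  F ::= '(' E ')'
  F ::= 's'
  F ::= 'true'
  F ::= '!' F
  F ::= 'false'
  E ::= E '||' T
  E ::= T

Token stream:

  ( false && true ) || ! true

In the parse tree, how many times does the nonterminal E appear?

[E [E [T [F ( [E [T [T [F false]] && [F true]]] )]]] || [T [F ! [F true]]]]

3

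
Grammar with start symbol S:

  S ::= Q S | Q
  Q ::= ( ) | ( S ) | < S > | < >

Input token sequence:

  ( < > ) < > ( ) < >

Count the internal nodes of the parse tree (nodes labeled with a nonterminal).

10

[S [Q ( [S [Q < >]] )] [S [Q < >] [S [Q ( )] [S [Q < >]]]]]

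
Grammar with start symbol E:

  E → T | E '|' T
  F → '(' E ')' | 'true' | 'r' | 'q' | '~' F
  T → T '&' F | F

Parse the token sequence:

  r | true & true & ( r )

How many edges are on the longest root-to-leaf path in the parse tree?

[E [E [T [F r]]] | [T [T [T [F true]] & [F true]] & [F ( [E [T [F r]]] )]]]

6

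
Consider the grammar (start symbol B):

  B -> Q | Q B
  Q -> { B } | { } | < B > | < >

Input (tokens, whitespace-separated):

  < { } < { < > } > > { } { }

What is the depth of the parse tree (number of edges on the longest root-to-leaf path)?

[B [Q < [B [Q { }] [B [Q < [B [Q { [B [Q < >]] }]] >]]] >] [B [Q { }] [B [Q { }]]]]

9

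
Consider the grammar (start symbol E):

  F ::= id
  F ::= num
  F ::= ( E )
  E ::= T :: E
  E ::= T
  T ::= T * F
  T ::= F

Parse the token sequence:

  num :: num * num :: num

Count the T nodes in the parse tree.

[E [T [F num]] :: [E [T [T [F num]] * [F num]] :: [E [T [F num]]]]]

4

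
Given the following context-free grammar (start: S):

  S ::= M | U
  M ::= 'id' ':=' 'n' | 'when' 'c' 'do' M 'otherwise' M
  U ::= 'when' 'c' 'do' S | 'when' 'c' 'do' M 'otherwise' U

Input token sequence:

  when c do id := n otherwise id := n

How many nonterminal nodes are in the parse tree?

4

[S [M when c do [M id := n] otherwise [M id := n]]]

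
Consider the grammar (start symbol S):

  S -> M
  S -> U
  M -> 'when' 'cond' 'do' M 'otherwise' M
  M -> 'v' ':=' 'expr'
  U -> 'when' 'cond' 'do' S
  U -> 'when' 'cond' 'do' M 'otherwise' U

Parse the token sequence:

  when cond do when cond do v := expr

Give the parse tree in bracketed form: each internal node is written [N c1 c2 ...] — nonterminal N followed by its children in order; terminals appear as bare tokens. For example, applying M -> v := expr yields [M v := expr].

S
U
when cond do S
when cond do U
when cond do when cond do S
when cond do when cond do M
when cond do when cond do v := expr

[S [U when cond do [S [U when cond do [S [M v := expr]]]]]]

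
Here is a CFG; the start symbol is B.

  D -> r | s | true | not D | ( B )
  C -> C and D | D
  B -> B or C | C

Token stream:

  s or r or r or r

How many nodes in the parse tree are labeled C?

4

[B [B [B [B [C [D s]]] or [C [D r]]] or [C [D r]]] or [C [D r]]]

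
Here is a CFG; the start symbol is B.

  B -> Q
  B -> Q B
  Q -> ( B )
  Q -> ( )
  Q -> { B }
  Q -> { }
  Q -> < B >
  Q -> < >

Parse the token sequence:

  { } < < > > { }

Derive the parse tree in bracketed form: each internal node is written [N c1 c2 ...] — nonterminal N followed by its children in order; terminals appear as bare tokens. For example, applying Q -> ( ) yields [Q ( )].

B
Q B
{ } B
{ } Q B
{ } < B > B
{ } < Q > B
{ } < < > > B
{ } < < > > Q
{ } < < > > { }

[B [Q { }] [B [Q < [B [Q < >]] >] [B [Q { }]]]]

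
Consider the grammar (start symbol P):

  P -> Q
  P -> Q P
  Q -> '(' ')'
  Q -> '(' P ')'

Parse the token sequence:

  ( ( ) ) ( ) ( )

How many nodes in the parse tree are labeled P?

[P [Q ( [P [Q ( )]] )] [P [Q ( )] [P [Q ( )]]]]

4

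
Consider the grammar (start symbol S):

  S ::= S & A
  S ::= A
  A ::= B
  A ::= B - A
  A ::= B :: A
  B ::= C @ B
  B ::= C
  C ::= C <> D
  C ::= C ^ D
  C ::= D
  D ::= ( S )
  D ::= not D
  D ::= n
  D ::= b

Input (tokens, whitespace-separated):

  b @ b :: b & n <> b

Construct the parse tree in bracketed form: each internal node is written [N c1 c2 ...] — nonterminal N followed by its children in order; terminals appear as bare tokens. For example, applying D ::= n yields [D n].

[S [S [A [B [C [D b]] @ [B [C [D b]]]] :: [A [B [C [D b]]]]]] & [A [B [C [C [D n]] <> [D b]]]]]

S
S & A
A & A
B :: A & A
C @ B :: A & A
D @ B :: A & A
b @ B :: A & A
b @ C :: A & A
b @ D :: A & A
b @ b :: A & A
b @ b :: B & A
b @ b :: C & A
b @ b :: D & A
b @ b :: b & A
b @ b :: b & B
b @ b :: b & C
b @ b :: b & C <> D
b @ b :: b & D <> D
b @ b :: b & n <> D
b @ b :: b & n <> b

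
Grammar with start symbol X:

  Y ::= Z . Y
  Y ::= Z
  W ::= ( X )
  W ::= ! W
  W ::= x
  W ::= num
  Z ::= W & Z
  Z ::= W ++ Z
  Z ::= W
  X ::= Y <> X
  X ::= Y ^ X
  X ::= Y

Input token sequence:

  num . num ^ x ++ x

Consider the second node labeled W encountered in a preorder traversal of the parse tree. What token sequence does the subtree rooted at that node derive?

num

[X [Y [Z [W num]] . [Y [Z [W num]]]] ^ [X [Y [Z [W x] ++ [Z [W x]]]]]]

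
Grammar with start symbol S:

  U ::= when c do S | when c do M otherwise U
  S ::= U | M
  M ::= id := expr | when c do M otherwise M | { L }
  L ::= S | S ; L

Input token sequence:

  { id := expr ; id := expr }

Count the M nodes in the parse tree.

3

[S [M { [L [S [M id := expr]] ; [L [S [M id := expr]]]] }]]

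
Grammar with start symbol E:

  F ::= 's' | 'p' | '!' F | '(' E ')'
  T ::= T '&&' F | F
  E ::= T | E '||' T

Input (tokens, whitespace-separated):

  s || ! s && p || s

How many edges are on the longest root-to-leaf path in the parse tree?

6

[E [E [E [T [F s]]] || [T [T [F ! [F s]]] && [F p]]] || [T [F s]]]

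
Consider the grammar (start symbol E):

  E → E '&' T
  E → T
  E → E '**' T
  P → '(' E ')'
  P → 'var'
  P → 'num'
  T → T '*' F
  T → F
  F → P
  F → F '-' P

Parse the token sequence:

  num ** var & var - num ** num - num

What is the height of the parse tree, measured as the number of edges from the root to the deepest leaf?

[E [E [E [E [T [F [P num]]]] ** [T [F [P var]]]] & [T [F [F [P var]] - [P num]]]] ** [T [F [F [P num]] - [P num]]]]

7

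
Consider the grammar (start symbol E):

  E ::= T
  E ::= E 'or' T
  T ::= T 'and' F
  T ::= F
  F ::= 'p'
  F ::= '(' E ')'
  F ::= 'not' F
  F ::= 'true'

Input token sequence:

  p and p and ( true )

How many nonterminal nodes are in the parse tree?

[E [T [T [T [F p]] and [F p]] and [F ( [E [T [F true]]] )]]]

10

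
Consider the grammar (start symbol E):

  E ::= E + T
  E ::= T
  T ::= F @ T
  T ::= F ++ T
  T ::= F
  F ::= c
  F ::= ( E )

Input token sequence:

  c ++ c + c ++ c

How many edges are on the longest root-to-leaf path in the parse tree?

[E [E [T [F c] ++ [T [F c]]]] + [T [F c] ++ [T [F c]]]]

5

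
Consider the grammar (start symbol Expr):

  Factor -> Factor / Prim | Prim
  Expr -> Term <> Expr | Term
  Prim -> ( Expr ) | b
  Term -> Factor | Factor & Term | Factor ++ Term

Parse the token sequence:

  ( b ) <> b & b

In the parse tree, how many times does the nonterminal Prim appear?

[Expr [Term [Factor [Prim ( [Expr [Term [Factor [Prim b]]]] )]]] <> [Expr [Term [Factor [Prim b]] & [Term [Factor [Prim b]]]]]]

4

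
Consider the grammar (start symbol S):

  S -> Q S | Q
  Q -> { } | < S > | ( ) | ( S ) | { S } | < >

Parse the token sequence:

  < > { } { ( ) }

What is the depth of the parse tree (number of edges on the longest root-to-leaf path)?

[S [Q < >] [S [Q { }] [S [Q { [S [Q ( )]] }]]]]

6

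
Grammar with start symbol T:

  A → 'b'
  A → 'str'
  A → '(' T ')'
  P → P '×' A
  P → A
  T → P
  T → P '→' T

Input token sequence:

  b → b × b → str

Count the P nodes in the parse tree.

4

[T [P [A b]] → [T [P [P [A b]] × [A b]] → [T [P [A str]]]]]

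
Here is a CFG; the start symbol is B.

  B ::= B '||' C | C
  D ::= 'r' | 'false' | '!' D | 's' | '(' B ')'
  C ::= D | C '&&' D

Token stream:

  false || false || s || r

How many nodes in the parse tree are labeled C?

[B [B [B [B [C [D false]]] || [C [D false]]] || [C [D s]]] || [C [D r]]]

4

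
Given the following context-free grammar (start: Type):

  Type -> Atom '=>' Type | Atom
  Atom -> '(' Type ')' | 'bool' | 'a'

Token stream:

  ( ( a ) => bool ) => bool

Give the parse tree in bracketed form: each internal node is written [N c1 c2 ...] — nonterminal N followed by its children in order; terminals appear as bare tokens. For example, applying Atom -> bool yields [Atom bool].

Type
Atom => Type
( Type ) => Type
( Atom => Type ) => Type
( ( Type ) => Type ) => Type
( ( Atom ) => Type ) => Type
( ( a ) => Type ) => Type
( ( a ) => Atom ) => Type
( ( a ) => bool ) => Type
( ( a ) => bool ) => Atom
( ( a ) => bool ) => bool

[Type [Atom ( [Type [Atom ( [Type [Atom a]] )] => [Type [Atom bool]]] )] => [Type [Atom bool]]]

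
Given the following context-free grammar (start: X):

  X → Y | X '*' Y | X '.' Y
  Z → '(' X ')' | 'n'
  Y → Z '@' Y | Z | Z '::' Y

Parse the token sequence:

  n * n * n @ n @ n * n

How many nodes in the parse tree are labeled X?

[X [X [X [X [Y [Z n]]] * [Y [Z n]]] * [Y [Z n] @ [Y [Z n] @ [Y [Z n]]]]] * [Y [Z n]]]

4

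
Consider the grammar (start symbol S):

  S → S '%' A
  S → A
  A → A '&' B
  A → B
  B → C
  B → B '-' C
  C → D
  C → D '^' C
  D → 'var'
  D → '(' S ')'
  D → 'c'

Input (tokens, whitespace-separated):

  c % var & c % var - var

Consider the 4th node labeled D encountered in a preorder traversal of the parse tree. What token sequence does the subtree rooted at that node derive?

var

[S [S [S [A [B [C [D c]]]]] % [A [A [B [C [D var]]]] & [B [C [D c]]]]] % [A [B [B [C [D var]]] - [C [D var]]]]]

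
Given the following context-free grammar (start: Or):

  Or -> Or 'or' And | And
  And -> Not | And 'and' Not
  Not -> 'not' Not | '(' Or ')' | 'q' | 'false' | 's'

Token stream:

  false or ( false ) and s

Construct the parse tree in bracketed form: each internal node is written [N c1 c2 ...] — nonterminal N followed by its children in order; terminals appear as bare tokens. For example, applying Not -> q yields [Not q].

Or
Or or And
And or And
Not or And
false or And
false or And and Not
false or Not and Not
false or ( Or ) and Not
false or ( And ) and Not
false or ( Not ) and Not
false or ( false ) and Not
false or ( false ) and s

[Or [Or [And [Not false]]] or [And [And [Not ( [Or [And [Not false]]] )]] and [Not s]]]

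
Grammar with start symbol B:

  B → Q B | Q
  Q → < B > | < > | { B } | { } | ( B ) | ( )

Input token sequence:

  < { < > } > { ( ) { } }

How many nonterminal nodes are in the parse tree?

[B [Q < [B [Q { [B [Q < >]] }]] >] [B [Q { [B [Q ( )] [B [Q { }]]] }]]]

12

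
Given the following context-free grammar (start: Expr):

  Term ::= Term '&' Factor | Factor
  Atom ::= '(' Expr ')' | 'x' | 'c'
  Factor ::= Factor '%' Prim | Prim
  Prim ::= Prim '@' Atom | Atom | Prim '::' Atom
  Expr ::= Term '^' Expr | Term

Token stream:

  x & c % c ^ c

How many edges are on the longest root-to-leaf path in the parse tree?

[Expr [Term [Term [Factor [Prim [Atom x]]]] & [Factor [Factor [Prim [Atom c]]] % [Prim [Atom c]]]] ^ [Expr [Term [Factor [Prim [Atom c]]]]]]

6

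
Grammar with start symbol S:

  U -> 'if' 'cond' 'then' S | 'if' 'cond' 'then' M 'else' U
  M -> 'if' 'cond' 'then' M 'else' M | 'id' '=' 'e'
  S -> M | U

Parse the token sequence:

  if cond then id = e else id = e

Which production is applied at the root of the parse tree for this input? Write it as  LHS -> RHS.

S -> M

[S [M if cond then [M id = e] else [M id = e]]]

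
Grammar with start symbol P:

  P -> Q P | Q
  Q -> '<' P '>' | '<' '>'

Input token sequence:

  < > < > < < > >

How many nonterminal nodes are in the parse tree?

[P [Q < >] [P [Q < >] [P [Q < [P [Q < >]] >]]]]

8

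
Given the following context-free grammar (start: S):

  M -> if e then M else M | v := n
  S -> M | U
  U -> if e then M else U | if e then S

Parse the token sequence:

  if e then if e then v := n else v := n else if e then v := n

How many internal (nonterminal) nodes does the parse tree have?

8

[S [U if e then [M if e then [M v := n] else [M v := n]] else [U if e then [S [M v := n]]]]]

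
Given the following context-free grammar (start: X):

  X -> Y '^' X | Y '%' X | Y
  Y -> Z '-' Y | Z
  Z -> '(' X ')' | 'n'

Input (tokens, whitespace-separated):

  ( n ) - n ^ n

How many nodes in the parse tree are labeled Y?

4

[X [Y [Z ( [X [Y [Z n]]] )] - [Y [Z n]]] ^ [X [Y [Z n]]]]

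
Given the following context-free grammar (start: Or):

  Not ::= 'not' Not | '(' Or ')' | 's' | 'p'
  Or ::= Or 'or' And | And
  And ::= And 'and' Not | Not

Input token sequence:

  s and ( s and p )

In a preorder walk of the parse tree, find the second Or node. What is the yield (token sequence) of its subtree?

[Or [And [And [Not s]] and [Not ( [Or [And [And [Not s]] and [Not p]]] )]]]

s and p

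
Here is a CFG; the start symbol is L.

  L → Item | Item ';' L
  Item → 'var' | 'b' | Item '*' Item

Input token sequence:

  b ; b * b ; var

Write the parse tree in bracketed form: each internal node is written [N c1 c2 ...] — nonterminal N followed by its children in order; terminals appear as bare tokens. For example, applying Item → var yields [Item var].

L
Item ; L
b ; L
b ; Item ; L
b ; Item * Item ; L
b ; b * Item ; L
b ; b * b ; L
b ; b * b ; Item
b ; b * b ; var

[L [Item b] ; [L [Item [Item b] * [Item b]] ; [L [Item var]]]]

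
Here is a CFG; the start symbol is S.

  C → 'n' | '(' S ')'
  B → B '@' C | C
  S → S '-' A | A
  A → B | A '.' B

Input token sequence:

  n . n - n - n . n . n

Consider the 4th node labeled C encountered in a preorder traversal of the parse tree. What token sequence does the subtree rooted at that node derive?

[S [S [S [A [A [B [C n]]] . [B [C n]]]] - [A [B [C n]]]] - [A [A [A [B [C n]]] . [B [C n]]] . [B [C n]]]]

n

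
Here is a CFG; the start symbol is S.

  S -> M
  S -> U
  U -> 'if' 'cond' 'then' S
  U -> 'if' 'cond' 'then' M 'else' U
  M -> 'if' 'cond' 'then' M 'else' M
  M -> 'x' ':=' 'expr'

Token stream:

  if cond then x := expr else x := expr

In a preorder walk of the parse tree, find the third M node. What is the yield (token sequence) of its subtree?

[S [M if cond then [M x := expr] else [M x := expr]]]

x := expr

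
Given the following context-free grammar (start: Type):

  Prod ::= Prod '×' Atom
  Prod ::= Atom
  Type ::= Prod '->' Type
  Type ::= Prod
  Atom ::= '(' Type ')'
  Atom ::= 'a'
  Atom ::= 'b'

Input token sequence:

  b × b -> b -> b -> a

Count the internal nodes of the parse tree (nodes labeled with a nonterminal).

14

[Type [Prod [Prod [Atom b]] × [Atom b]] -> [Type [Prod [Atom b]] -> [Type [Prod [Atom b]] -> [Type [Prod [Atom a]]]]]]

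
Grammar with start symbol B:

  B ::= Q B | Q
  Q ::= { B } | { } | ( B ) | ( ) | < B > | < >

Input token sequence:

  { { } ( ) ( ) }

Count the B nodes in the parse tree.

[B [Q { [B [Q { }] [B [Q ( )] [B [Q ( )]]]] }]]

4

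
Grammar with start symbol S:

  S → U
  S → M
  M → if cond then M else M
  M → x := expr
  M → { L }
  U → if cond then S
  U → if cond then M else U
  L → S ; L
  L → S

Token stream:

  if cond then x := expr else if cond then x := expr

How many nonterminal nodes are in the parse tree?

[S [U if cond then [M x := expr] else [U if cond then [S [M x := expr]]]]]

6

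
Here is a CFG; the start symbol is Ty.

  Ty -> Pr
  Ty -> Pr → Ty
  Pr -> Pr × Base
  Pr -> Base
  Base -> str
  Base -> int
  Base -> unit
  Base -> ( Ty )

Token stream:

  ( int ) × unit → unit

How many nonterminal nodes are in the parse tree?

11

[Ty [Pr [Pr [Base ( [Ty [Pr [Base int]]] )]] × [Base unit]] → [Ty [Pr [Base unit]]]]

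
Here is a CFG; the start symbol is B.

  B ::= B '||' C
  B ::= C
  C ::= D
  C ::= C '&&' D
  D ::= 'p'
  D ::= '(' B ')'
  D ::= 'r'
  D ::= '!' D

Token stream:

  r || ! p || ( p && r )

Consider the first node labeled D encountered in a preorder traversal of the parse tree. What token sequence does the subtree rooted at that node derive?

[B [B [B [C [D r]]] || [C [D ! [D p]]]] || [C [D ( [B [C [C [D p]] && [D r]]] )]]]

r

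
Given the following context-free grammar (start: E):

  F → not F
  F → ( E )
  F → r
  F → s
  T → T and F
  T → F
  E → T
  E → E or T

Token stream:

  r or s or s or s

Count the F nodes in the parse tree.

[E [E [E [E [T [F r]]] or [T [F s]]] or [T [F s]]] or [T [F s]]]

4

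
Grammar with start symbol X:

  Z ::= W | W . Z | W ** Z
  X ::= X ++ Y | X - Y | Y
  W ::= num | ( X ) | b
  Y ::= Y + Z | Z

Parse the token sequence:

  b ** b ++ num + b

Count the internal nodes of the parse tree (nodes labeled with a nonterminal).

13

[X [X [Y [Z [W b] ** [Z [W b]]]]] ++ [Y [Y [Z [W num]]] + [Z [W b]]]]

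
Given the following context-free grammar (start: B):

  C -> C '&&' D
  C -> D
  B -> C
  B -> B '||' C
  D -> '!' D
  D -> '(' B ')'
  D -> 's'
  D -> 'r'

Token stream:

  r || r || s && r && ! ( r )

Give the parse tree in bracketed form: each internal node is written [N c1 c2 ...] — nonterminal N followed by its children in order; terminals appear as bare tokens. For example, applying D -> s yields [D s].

B
B || C
B || C || C
C || C || C
D || C || C
r || C || C
r || D || C
r || r || C
r || r || C && D
r || r || C && D && D
r || r || D && D && D
r || r || s && D && D
r || r || s && r && D
r || r || s && r && ! D
r || r || s && r && ! ( B )
r || r || s && r && ! ( C )
r || r || s && r && ! ( D )
r || r || s && r && ! ( r )

[B [B [B [C [D r]]] || [C [D r]]] || [C [C [C [D s]] && [D r]] && [D ! [D ( [B [C [D r]]] )]]]]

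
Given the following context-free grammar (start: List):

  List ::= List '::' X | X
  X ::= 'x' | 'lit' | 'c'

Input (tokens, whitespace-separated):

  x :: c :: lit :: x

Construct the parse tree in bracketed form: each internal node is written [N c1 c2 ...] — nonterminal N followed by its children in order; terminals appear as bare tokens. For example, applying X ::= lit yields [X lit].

List
List :: X
List :: X :: X
List :: X :: X :: X
X :: X :: X :: X
x :: X :: X :: X
x :: c :: X :: X
x :: c :: lit :: X
x :: c :: lit :: x

[List [List [List [List [X x]] :: [X c]] :: [X lit]] :: [X x]]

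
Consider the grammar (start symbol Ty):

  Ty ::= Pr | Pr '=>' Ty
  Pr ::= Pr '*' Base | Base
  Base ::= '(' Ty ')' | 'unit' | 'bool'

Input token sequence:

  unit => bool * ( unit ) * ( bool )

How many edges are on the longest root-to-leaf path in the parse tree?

8

[Ty [Pr [Base unit]] => [Ty [Pr [Pr [Pr [Base bool]] * [Base ( [Ty [Pr [Base unit]]] )]] * [Base ( [Ty [Pr [Base bool]]] )]]]]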